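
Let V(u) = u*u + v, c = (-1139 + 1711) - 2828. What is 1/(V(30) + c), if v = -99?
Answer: -1/1455 ≈ -0.00068729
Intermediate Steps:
c = -2256 (c = 572 - 2828 = -2256)
V(u) = -99 + u² (V(u) = u*u - 99 = u² - 99 = -99 + u²)
1/(V(30) + c) = 1/((-99 + 30²) - 2256) = 1/((-99 + 900) - 2256) = 1/(801 - 2256) = 1/(-1455) = -1/1455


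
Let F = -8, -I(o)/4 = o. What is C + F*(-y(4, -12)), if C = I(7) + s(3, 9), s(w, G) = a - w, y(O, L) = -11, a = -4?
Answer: -123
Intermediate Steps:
I(o) = -4*o
s(w, G) = -4 - w
C = -35 (C = -4*7 + (-4 - 1*3) = -28 + (-4 - 3) = -28 - 7 = -35)
C + F*(-y(4, -12)) = -35 - (-8)*(-11) = -35 - 8*11 = -35 - 88 = -123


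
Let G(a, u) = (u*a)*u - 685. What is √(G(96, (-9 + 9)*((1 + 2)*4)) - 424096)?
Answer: 7*I*√8669 ≈ 651.75*I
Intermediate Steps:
G(a, u) = -685 + a*u² (G(a, u) = (a*u)*u - 685 = a*u² - 685 = -685 + a*u²)
√(G(96, (-9 + 9)*((1 + 2)*4)) - 424096) = √((-685 + 96*((-9 + 9)*((1 + 2)*4))²) - 424096) = √((-685 + 96*(0*(3*4))²) - 424096) = √((-685 + 96*(0*12)²) - 424096) = √((-685 + 96*0²) - 424096) = √((-685 + 96*0) - 424096) = √((-685 + 0) - 424096) = √(-685 - 424096) = √(-424781) = 7*I*√8669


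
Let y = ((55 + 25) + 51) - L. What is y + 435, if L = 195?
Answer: 371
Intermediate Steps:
y = -64 (y = ((55 + 25) + 51) - 1*195 = (80 + 51) - 195 = 131 - 195 = -64)
y + 435 = -64 + 435 = 371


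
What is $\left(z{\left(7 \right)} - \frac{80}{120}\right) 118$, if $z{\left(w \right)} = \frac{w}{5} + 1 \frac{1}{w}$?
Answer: $\frac{10856}{105} \approx 103.39$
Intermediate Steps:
$z{\left(w \right)} = \frac{1}{w} + \frac{w}{5}$ ($z{\left(w \right)} = w \frac{1}{5} + \frac{1}{w} = \frac{w}{5} + \frac{1}{w} = \frac{1}{w} + \frac{w}{5}$)
$\left(z{\left(7 \right)} - \frac{80}{120}\right) 118 = \left(\left(\frac{1}{7} + \frac{1}{5} \cdot 7\right) - \frac{80}{120}\right) 118 = \left(\left(\frac{1}{7} + \frac{7}{5}\right) - \frac{2}{3}\right) 118 = \left(\frac{54}{35} - \frac{2}{3}\right) 118 = \frac{92}{105} \cdot 118 = \frac{10856}{105}$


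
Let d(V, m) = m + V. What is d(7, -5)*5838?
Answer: 11676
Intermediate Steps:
d(V, m) = V + m
d(7, -5)*5838 = (7 - 5)*5838 = 2*5838 = 11676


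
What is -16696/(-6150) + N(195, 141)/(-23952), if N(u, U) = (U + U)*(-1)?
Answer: 33469741/12275400 ≈ 2.7266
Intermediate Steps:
N(u, U) = -2*U (N(u, U) = (2*U)*(-1) = -2*U)
-16696/(-6150) + N(195, 141)/(-23952) = -16696/(-6150) - 2*141/(-23952) = -16696*(-1/6150) - 282*(-1/23952) = 8348/3075 + 47/3992 = 33469741/12275400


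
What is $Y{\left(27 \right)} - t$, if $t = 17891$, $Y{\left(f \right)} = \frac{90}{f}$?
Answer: $- \frac{53663}{3} \approx -17888.0$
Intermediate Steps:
$Y{\left(27 \right)} - t = \frac{90}{27} - 17891 = 90 \cdot \frac{1}{27} - 17891 = \frac{10}{3} - 17891 = - \frac{53663}{3}$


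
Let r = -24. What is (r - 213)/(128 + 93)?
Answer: -237/221 ≈ -1.0724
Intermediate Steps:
(r - 213)/(128 + 93) = (-24 - 213)/(128 + 93) = -237/221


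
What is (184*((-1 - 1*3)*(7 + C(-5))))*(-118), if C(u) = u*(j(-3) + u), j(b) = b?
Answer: 4081856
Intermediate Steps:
C(u) = u*(-3 + u)
(184*((-1 - 1*3)*(7 + C(-5))))*(-118) = (184*((-1 - 1*3)*(7 - 5*(-3 - 5))))*(-118) = (184*((-1 - 3)*(7 - 5*(-8))))*(-118) = (184*(-4*(7 + 40)))*(-118) = (184*(-4*47))*(-118) = (184*(-188))*(-118) = -34592*(-118) = 4081856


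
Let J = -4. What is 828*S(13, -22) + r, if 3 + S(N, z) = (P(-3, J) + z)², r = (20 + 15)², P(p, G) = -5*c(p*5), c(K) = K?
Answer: 2324593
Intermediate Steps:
P(p, G) = -25*p (P(p, G) = -5*p*5 = -25*p)
r = 1225 (r = 35² = 1225)
S(N, z) = -3 + (75 + z)² (S(N, z) = -3 + (-25*(-3) + z)² = -3 + (75 + z)²)
828*S(13, -22) + r = 828*(-3 + (75 - 22)²) + 1225 = 828*(-3 + 53²) + 1225 = 828*(-3 + 2809) + 1225 = 828*2806 + 1225 = 2323368 + 1225 = 2324593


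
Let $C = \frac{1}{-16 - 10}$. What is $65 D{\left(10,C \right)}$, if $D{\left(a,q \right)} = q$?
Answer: $- \frac{5}{2} \approx -2.5$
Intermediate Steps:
$C = - \frac{1}{26}$ ($C = \frac{1}{-26} = - \frac{1}{26} \approx -0.038462$)
$65 D{\left(10,C \right)} = 65 \left(- \frac{1}{26}\right) = - \frac{5}{2}$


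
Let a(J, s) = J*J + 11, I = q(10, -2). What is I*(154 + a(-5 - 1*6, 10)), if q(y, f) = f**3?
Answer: -2288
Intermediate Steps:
I = -8 (I = (-2)**3 = -8)
a(J, s) = 11 + J**2 (a(J, s) = J**2 + 11 = 11 + J**2)
I*(154 + a(-5 - 1*6, 10)) = -8*(154 + (11 + (-5 - 1*6)**2)) = -8*(154 + (11 + (-5 - 6)**2)) = -8*(154 + (11 + (-11)**2)) = -8*(154 + (11 + 121)) = -8*(154 + 132) = -8*286 = -2288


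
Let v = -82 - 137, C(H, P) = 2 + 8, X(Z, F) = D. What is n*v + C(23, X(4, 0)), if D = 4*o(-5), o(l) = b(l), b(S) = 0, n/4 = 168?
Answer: -147158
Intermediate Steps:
n = 672 (n = 4*168 = 672)
o(l) = 0
D = 0 (D = 4*0 = 0)
X(Z, F) = 0
C(H, P) = 10
v = -219
n*v + C(23, X(4, 0)) = 672*(-219) + 10 = -147168 + 10 = -147158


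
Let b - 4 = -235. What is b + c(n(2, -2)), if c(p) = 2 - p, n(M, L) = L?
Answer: -227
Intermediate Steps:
b = -231 (b = 4 - 235 = -231)
b + c(n(2, -2)) = -231 + (2 - 1*(-2)) = -231 + (2 + 2) = -231 + 4 = -227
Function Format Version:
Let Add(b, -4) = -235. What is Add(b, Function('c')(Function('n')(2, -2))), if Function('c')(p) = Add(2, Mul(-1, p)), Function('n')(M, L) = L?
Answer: -227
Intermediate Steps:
b = -231 (b = Add(4, -235) = -231)
Add(b, Function('c')(Function('n')(2, -2))) = Add(-231, Add(2, Mul(-1, -2))) = Add(-231, Add(2, 2)) = Add(-231, 4) = -227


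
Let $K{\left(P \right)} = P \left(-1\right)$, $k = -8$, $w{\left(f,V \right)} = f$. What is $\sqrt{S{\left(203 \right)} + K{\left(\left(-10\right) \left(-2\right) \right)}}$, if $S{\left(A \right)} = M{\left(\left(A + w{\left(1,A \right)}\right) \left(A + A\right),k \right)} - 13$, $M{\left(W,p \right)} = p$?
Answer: $i \sqrt{41} \approx 6.4031 i$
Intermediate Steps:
$S{\left(A \right)} = -21$ ($S{\left(A \right)} = -8 - 13 = -21$)
$K{\left(P \right)} = - P$
$\sqrt{S{\left(203 \right)} + K{\left(\left(-10\right) \left(-2\right) \right)}} = \sqrt{-21 - \left(-10\right) \left(-2\right)} = \sqrt{-21 - 20} = \sqrt{-41} = i \sqrt{41}$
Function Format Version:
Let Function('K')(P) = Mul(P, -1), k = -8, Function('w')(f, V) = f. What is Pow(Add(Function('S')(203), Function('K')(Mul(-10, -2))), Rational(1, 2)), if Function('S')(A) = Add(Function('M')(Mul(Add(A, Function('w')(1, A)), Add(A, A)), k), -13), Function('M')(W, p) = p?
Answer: Mul(I, Pow(41, Rational(1, 2))) ≈ Mul(6.4031, I)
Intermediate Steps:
Function('S')(A) = -21 (Function('S')(A) = Add(-8, -13) = -21)
Function('K')(P) = Mul(-1, P)
Pow(Add(Function('S')(203), Function('K')(Mul(-10, -2))), Rational(1, 2)) = Pow(Add(-21, Mul(-1, Mul(-10, -2))), Rational(1, 2)) = Pow(Add(-21, Mul(-1, 20)), Rational(1, 2)) = Pow(Add(-21, -20), Rational(1, 2)) = Pow(-41, Rational(1, 2)) = Mul(I, Pow(41, Rational(1, 2)))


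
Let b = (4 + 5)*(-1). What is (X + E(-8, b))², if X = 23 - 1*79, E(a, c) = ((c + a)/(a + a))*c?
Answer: 1100401/256 ≈ 4298.4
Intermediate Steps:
b = -9 (b = 9*(-1) = -9)
E(a, c) = c*(a + c)/(2*a) (E(a, c) = ((a + c)/((2*a)))*c = ((a + c)*(1/(2*a)))*c = ((a + c)/(2*a))*c = c*(a + c)/(2*a))
X = -56 (X = 23 - 79 = -56)
(X + E(-8, b))² = (-56 + (½)*(-9)*(-8 - 9)/(-8))² = (-56 + (½)*(-9)*(-⅛)*(-17))² = (-56 - 153/16)² = (-1049/16)² = 1100401/256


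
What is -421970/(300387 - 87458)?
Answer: -421970/212929 ≈ -1.9817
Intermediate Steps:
-421970/(300387 - 87458) = -421970/212929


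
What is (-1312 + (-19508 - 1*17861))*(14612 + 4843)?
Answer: -752538855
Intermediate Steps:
(-1312 + (-19508 - 1*17861))*(14612 + 4843) = (-1312 + (-19508 - 17861))*19455 = (-1312 - 37369)*19455 = -38681*19455 = -752538855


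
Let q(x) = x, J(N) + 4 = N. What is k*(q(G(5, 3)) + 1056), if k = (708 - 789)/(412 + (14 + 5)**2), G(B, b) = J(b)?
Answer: -85455/773 ≈ -110.55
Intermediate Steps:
J(N) = -4 + N
G(B, b) = -4 + b
k = -81/773 (k = -81/(412 + 19**2) = -81/(412 + 361) = -81/773 ≈ -0.10479)
k*(q(G(5, 3)) + 1056) = -81*((-4 + 3) + 1056)/773 = -81*(-1 + 1056)/773 = -81/773*1055 = -85455/773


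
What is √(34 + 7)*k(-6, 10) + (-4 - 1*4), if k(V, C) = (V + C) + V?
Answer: -8 - 2*√41 ≈ -20.806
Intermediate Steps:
k(V, C) = C + 2*V (k(V, C) = (C + V) + V = C + 2*V)
√(34 + 7)*k(-6, 10) + (-4 - 1*4) = √(34 + 7)*(10 + 2*(-6)) + (-4 - 1*4) = √41*(10 - 12) + (-4 - 4) = √41*(-2) - 8 = -2*√41 - 8 = -8 - 2*√41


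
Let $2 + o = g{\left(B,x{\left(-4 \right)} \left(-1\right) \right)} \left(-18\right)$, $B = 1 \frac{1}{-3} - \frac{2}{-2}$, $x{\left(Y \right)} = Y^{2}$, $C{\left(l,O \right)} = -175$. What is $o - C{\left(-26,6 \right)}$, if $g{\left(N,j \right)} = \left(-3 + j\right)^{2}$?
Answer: $-6325$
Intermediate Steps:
$B = \frac{2}{3}$ ($B = 1 \left(- \frac{1}{3}\right) - -1 = - \frac{1}{3} + 1 = \frac{2}{3} \approx 0.66667$)
$o = -6500$ ($o = -2 + \left(-3 + \left(-4\right)^{2} \left(-1\right)\right)^{2} \left(-18\right) = -2 + \left(-3 + 16 \left(-1\right)\right)^{2} \left(-18\right) = -2 + \left(-3 - 16\right)^{2} \left(-18\right) = -2 + \left(-19\right)^{2} \left(-18\right) = -2 + 361 \left(-18\right) = -2 - 6498 = -6500$)
$o - C{\left(-26,6 \right)} = -6500 - -175 = -6500 + 175 = -6325$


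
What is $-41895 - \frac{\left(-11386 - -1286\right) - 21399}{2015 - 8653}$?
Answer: $- \frac{278130509}{6638} \approx -41900.0$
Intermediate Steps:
$-41895 - \frac{\left(-11386 - -1286\right) - 21399}{2015 - 8653} = -41895 - \frac{\left(-11386 + 1286\right) - 21399}{-6638} = -41895 - \left(-10100 - 21399\right) \left(- \frac{1}{6638}\right) = -41895 - \left(-31499\right) \left(- \frac{1}{6638}\right) = -41895 - \frac{31499}{6638} = - \frac{278130509}{6638}$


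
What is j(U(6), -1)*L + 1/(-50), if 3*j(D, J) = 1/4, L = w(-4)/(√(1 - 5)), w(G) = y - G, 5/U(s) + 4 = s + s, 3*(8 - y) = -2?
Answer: -1/50 - 19*I/36 ≈ -0.02 - 0.52778*I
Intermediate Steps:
y = 26/3 (y = 8 - ⅓*(-2) = 8 + ⅔ = 26/3 ≈ 8.6667)
U(s) = 5/(-4 + 2*s) (U(s) = 5/(-4 + (s + s)) = 5/(-4 + 2*s))
w(G) = 26/3 - G
L = -19*I/3 (L = (26/3 - 1*(-4))/(√(1 - 5)) = (26/3 + 4)/(√(-4)) = 38/(3*((2*I))) = 38*(-I/2)/3 = -19*I/3 ≈ -6.3333*I)
j(D, J) = 1/12 (j(D, J) = (⅓)/4 = (⅓)*(¼) = 1/12)
j(U(6), -1)*L + 1/(-50) = (-19*I/3)/12 + 1/(-50) = -19*I/36 - 1/50 = -1/50 - 19*I/36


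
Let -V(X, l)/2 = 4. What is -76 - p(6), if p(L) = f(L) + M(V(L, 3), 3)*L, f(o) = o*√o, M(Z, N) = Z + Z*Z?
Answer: -412 - 6*√6 ≈ -426.70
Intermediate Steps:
V(X, l) = -8 (V(X, l) = -2*4 = -8)
M(Z, N) = Z + Z²
f(o) = o^(3/2)
p(L) = L^(3/2) + 56*L (p(L) = L^(3/2) + (-8*(1 - 8))*L = L^(3/2) + (-8*(-7))*L = L^(3/2) + 56*L)
-76 - p(6) = -76 - (6^(3/2) + 56*6) = -76 - (6*√6 + 336) = -76 - (336 + 6*√6) = -76 + (-336 - 6*√6) = -412 - 6*√6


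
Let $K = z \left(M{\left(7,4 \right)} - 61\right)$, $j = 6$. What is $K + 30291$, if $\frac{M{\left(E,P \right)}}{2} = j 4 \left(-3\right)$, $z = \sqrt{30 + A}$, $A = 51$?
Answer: $28446$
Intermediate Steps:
$z = 9$ ($z = \sqrt{30 + 51} = \sqrt{81} = 9$)
$M{\left(E,P \right)} = -144$ ($M{\left(E,P \right)} = 2 \cdot 6 \cdot 4 \left(-3\right) = 2 \cdot 24 \left(-3\right) = 2 \left(-72\right) = -144$)
$K = -1845$ ($K = 9 \left(-144 - 61\right) = 9 \left(-205\right) = -1845$)
$K + 30291 = -1845 + 30291 = 28446$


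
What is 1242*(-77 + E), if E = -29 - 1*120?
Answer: -280692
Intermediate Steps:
E = -149 (E = -29 - 120 = -149)
1242*(-77 + E) = 1242*(-77 - 149) = 1242*(-226) = -280692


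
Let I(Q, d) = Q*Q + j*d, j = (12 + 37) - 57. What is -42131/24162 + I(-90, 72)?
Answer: 181752757/24162 ≈ 7522.3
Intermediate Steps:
j = -8 (j = 49 - 57 = -8)
I(Q, d) = Q² - 8*d (I(Q, d) = Q*Q - 8*d = Q² - 8*d)
-42131/24162 + I(-90, 72) = -42131/24162 + ((-90)² - 8*72) = -42131*1/24162 + (8100 - 576) = -42131/24162 + 7524 = 181752757/24162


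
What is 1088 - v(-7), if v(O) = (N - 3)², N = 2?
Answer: 1087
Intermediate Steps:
v(O) = 1 (v(O) = (2 - 3)² = (-1)² = 1)
1088 - v(-7) = 1088 - 1*1 = 1088 - 1 = 1087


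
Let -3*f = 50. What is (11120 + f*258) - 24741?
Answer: -17921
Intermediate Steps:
f = -50/3 (f = -⅓*50 = -50/3 ≈ -16.667)
(11120 + f*258) - 24741 = (11120 - 50/3*258) - 24741 = (11120 - 4300) - 24741 = 6820 - 24741 = -17921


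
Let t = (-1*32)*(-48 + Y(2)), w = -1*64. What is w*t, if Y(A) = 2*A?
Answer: -90112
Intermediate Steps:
w = -64
t = 1408 (t = (-1*32)*(-48 + 2*2) = -32*(-48 + 4) = -32*(-44) = 1408)
w*t = -64*1408 = -90112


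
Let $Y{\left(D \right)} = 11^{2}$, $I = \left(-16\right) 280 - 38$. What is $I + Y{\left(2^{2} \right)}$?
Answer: $-4397$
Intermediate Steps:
$I = -4518$ ($I = -4480 - 38 = -4518$)
$Y{\left(D \right)} = 121$
$I + Y{\left(2^{2} \right)} = -4518 + 121 = -4397$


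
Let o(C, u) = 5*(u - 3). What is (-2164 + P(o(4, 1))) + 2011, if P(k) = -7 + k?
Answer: -170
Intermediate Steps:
o(C, u) = -15 + 5*u (o(C, u) = 5*(-3 + u) = -15 + 5*u)
(-2164 + P(o(4, 1))) + 2011 = (-2164 + (-7 + (-15 + 5*1))) + 2011 = (-2164 + (-7 + (-15 + 5))) + 2011 = (-2164 + (-7 - 10)) + 2011 = (-2164 - 17) + 2011 = -2181 + 2011 = -170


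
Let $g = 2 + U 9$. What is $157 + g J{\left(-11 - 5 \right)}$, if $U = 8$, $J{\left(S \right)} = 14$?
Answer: $1193$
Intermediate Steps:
$g = 74$ ($g = 2 + 8 \cdot 9 = 2 + 72 = 74$)
$157 + g J{\left(-11 - 5 \right)} = 157 + 74 \cdot 14 = 157 + 1036 = 1193$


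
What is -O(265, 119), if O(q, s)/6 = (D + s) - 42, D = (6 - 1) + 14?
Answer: -576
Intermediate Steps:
D = 19 (D = 5 + 14 = 19)
O(q, s) = -138 + 6*s (O(q, s) = 6*((19 + s) - 42) = 6*(-23 + s) = -138 + 6*s)
-O(265, 119) = -(-138 + 6*119) = -(-138 + 714) = -1*576 = -576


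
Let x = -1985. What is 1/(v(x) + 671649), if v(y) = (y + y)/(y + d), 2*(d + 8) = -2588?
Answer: 3287/2207714233 ≈ 1.4889e-6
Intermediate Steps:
d = -1302 (d = -8 + (1/2)*(-2588) = -8 - 1294 = -1302)
v(y) = 2*y/(-1302 + y) (v(y) = (y + y)/(y - 1302) = (2*y)/(-1302 + y) = 2*y/(-1302 + y))
1/(v(x) + 671649) = 1/(2*(-1985)/(-1302 - 1985) + 671649) = 1/(2*(-1985)/(-3287) + 671649) = 1/(2*(-1985)*(-1/3287) + 671649) = 1/(3970/3287 + 671649) = 1/(2207714233/3287) = 3287/2207714233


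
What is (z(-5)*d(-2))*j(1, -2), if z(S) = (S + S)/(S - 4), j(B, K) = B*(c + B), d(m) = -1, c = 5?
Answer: -20/3 ≈ -6.6667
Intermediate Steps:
j(B, K) = B*(5 + B)
z(S) = 2*S/(-4 + S) (z(S) = (2*S)/(-4 + S) = 2*S/(-4 + S))
(z(-5)*d(-2))*j(1, -2) = ((2*(-5)/(-4 - 5))*(-1))*(1*(5 + 1)) = ((2*(-5)/(-9))*(-1))*(1*6) = ((2*(-5)*(-⅑))*(-1))*6 = ((10/9)*(-1))*6 = -10/9*6 = -20/3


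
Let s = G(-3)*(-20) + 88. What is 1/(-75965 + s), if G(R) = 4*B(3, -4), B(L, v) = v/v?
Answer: -1/75957 ≈ -1.3165e-5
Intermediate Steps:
B(L, v) = 1
G(R) = 4 (G(R) = 4*1 = 4)
s = 8 (s = 4*(-20) + 88 = -80 + 88 = 8)
1/(-75965 + s) = 1/(-75965 + 8) = 1/(-75957) = -1/75957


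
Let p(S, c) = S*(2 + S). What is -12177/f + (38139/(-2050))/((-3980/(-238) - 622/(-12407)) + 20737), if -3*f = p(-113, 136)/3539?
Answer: 73161696921191947419/7098116231733850 ≈ 10307.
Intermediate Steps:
f = -4181/3539 (f = -(-113*(2 - 113))/(3*3539) = -(-113*(-111))/(3*3539) = -4181/3539 ≈ -1.1814)
-12177/f + (38139/(-2050))/((-3980/(-238) - 622/(-12407)) + 20737) = -12177/(-4181/3539) + (38139/(-2050))/((-3980/(-238) - 622/(-12407)) + 20737) = -12177*(-3539/4181) + (38139*(-1/2050))/((-3980*(-1/238) - 622*(-1/12407)) + 20737) = 43094403/4181 - 38139/(2050*((1990/119 + 622/12407) + 20737)) = 43094403/4181 - 38139/(2050*(24763948/1476433 + 20737)) = 43094403/4181 - 38139/(2050*30641555069/1476433) = 43094403/4181 - 38139/2050*1476433/30641555069 = 43094403/4181 - 56309678187/62815187891450 = 73161696921191947419/7098116231733850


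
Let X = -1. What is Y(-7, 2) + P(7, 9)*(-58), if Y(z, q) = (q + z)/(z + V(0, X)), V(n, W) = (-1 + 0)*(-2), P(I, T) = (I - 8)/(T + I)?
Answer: 37/8 ≈ 4.6250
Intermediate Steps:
P(I, T) = (-8 + I)/(I + T)
V(n, W) = 2 (V(n, W) = -1*(-2) = 2)
Y(z, q) = (q + z)/(2 + z) (Y(z, q) = (q + z)/(z + 2) = (q + z)/(2 + z))
Y(-7, 2) + P(7, 9)*(-58) = (2 - 7)/(2 - 7) + ((-8 + 7)/(7 + 9))*(-58) = -5/(-5) + (-1/16)*(-58) = -1/5*(-5) + ((1/16)*(-1))*(-58) = 1 - 1/16*(-58) = 1 + 29/8 = 37/8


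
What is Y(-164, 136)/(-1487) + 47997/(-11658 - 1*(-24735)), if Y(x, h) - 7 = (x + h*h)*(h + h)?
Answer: -7237179712/2160611 ≈ -3349.6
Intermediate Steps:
Y(x, h) = 7 + 2*h*(x + h²) (Y(x, h) = 7 + (x + h*h)*(h + h) = 7 + (x + h²)*(2*h) = 7 + 2*h*(x + h²))
Y(-164, 136)/(-1487) + 47997/(-11658 - 1*(-24735)) = (7 + 2*136³ + 2*136*(-164))/(-1487) + 47997/(-11658 - 1*(-24735)) = (7 + 2*2515456 - 44608)*(-1/1487) + 47997/(-11658 + 24735) = (7 + 5030912 - 44608)*(-1/1487) + 47997/13077 = 4986311*(-1/1487) + 47997*(1/13077) = -4986311/1487 + 5333/1453 = -7237179712/2160611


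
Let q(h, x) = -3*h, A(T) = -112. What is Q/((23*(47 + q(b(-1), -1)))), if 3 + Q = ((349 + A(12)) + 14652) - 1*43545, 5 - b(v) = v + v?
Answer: -28659/598 ≈ -47.925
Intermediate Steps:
b(v) = 5 - 2*v (b(v) = 5 - (v + v) = 5 - 2*v)
Q = -28659 (Q = -3 + (((349 - 112) + 14652) - 1*43545) = -3 + ((237 + 14652) - 43545) = -3 + (14889 - 43545) = -3 - 28656 = -28659)
Q/((23*(47 + q(b(-1), -1)))) = -28659*1/(23*(47 - 3*(5 - 2*(-1)))) = -28659*1/(23*(47 - 3*(5 + 2))) = -28659*1/(23*(47 - 3*7)) = -28659*1/(23*(47 - 21)) = -28659/(23*26) = -28659/598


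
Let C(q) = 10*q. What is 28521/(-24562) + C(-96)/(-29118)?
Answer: -134482493/119199386 ≈ -1.1282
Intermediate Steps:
28521/(-24562) + C(-96)/(-29118) = 28521/(-24562) + (10*(-96))/(-29118) = 28521*(-1/24562) - 960*(-1/29118) = -28521/24562 + 160/4853 = -134482493/119199386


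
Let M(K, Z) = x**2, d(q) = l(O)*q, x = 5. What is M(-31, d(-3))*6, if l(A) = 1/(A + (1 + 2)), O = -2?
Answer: 150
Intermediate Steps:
l(A) = 1/(3 + A) (l(A) = 1/(A + 3) = 1/(3 + A))
d(q) = q (d(q) = q/(3 - 2) = q/1 = 1*q = q)
M(K, Z) = 25 (M(K, Z) = 5**2 = 25)
M(-31, d(-3))*6 = 25*6 = 150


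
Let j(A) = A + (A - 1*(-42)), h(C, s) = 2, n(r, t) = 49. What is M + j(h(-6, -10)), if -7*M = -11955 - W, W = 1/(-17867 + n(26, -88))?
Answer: 218751585/124726 ≈ 1753.9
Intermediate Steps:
W = -1/17818 (W = 1/(-17867 + 49) = 1/(-17818) = -1/17818 ≈ -5.6123e-5)
j(A) = 42 + 2*A (j(A) = A + (A + 42) = A + (42 + A) = 42 + 2*A)
M = 213014189/124726 (M = -(-11955 - 1*(-1/17818))/7 = -(-11955 + 1/17818)/7 = -1/7*(-213014189/17818) = 213014189/124726 ≈ 1707.9)
M + j(h(-6, -10)) = 213014189/124726 + (42 + 2*2) = 213014189/124726 + (42 + 4) = 213014189/124726 + 46 = 218751585/124726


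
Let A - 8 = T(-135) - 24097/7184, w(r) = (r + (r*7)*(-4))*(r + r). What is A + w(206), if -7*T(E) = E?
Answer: -115235961207/50288 ≈ -2.2915e+6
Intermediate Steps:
T(E) = -E/7
w(r) = -54*r² (w(r) = (r + (7*r)*(-4))*(2*r) = (r - 28*r)*(2*r) = (-27*r)*(2*r) = -54*r²)
A = 1203465/50288 (A = 8 + (-⅐*(-135) - 24097/7184) = 8 + (135/7 - 24097/7184) = 8 + 801161/50288 = 1203465/50288 ≈ 23.931)
A + w(206) = 1203465/50288 - 54*206² = 1203465/50288 - 54*42436 = 1203465/50288 - 2291544 = -115235961207/50288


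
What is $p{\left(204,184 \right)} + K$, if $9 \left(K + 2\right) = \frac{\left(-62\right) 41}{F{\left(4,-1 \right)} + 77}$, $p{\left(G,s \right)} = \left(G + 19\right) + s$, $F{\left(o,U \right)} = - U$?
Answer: $\frac{140884}{351} \approx 401.38$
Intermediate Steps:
$p{\left(G,s \right)} = 19 + G + s$ ($p{\left(G,s \right)} = \left(19 + G\right) + s = 19 + G + s$)
$K = - \frac{1973}{351}$ ($K = -2 + \frac{\left(-62\right) 41 \frac{1}{\left(-1\right) \left(-1\right) + 77}}{9} = -2 + \frac{\left(-2542\right) \frac{1}{1 + 77}}{9} = -2 + \frac{\left(-2542\right) \frac{1}{78}}{9} = -2 + \frac{1}{9} \left(- \frac{1271}{39}\right) = -2 - \frac{1271}{351} = - \frac{1973}{351} \approx -5.6211$)
$p{\left(204,184 \right)} + K = \left(19 + 204 + 184\right) - \frac{1973}{351} = 407 - \frac{1973}{351} = \frac{140884}{351}$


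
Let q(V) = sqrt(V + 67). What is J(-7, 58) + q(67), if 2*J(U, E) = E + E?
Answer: 58 + sqrt(134) ≈ 69.576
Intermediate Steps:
J(U, E) = E (J(U, E) = (E + E)/2 = (2*E)/2 = E)
q(V) = sqrt(67 + V)
J(-7, 58) + q(67) = 58 + sqrt(67 + 67) = 58 + sqrt(134)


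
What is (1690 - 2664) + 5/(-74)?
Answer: -72081/74 ≈ -974.07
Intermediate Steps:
(1690 - 2664) + 5/(-74) = -974 + 5*(-1/74) = -974 - 5/74 = -72081/74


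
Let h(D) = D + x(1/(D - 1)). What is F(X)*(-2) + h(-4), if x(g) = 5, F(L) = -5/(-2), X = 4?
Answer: -4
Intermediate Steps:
F(L) = 5/2 (F(L) = -5*(-1/2) = 5/2)
h(D) = 5 + D (h(D) = D + 5 = 5 + D)
F(X)*(-2) + h(-4) = (5/2)*(-2) + (5 - 4) = -5 + 1 = -4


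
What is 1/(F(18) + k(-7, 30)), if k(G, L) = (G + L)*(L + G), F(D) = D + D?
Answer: 1/565 ≈ 0.0017699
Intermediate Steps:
F(D) = 2*D
k(G, L) = (G + L)**2 (k(G, L) = (G + L)*(G + L) = (G + L)**2)
1/(F(18) + k(-7, 30)) = 1/(2*18 + (-7 + 30)**2) = 1/(36 + 23**2) = 1/(36 + 529) = 1/565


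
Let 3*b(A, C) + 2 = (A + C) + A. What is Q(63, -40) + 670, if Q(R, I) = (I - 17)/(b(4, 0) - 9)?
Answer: 4747/7 ≈ 678.14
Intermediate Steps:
b(A, C) = -2/3 + C/3 + 2*A/3 (b(A, C) = -2/3 + ((A + C) + A)/3 = -2/3 + (C + 2*A)/3 = -2/3 + (C/3 + 2*A/3) = -2/3 + C/3 + 2*A/3)
Q(R, I) = 17/7 - I/7 (Q(R, I) = (I - 17)/((-2/3 + (1/3)*0 + (2/3)*4) - 9) = (-17 + I)/((-2/3 + 0 + 8/3) - 9) = (-17 + I)/(2 - 9) = (-17 + I)/(-7) = (-17 + I)*(-1/7) = 17/7 - I/7)
Q(63, -40) + 670 = (17/7 - 1/7*(-40)) + 670 = (17/7 + 40/7) + 670 = 57/7 + 670 = 4747/7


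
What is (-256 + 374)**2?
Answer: 13924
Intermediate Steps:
(-256 + 374)**2 = 118**2 = 13924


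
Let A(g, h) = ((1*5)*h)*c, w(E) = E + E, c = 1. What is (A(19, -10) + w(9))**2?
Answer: 1024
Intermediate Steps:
w(E) = 2*E
A(g, h) = 5*h (A(g, h) = ((1*5)*h)*1 = (5*h)*1 = 5*h)
(A(19, -10) + w(9))**2 = (5*(-10) + 2*9)**2 = (-50 + 18)**2 = (-32)**2 = 1024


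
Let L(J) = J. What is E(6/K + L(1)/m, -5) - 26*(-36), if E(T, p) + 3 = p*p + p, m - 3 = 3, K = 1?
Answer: 953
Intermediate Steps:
m = 6 (m = 3 + 3 = 6)
E(T, p) = -3 + p + p² (E(T, p) = -3 + (p*p + p) = -3 + (p² + p) = -3 + (p + p²) = -3 + p + p²)
E(6/K + L(1)/m, -5) - 26*(-36) = (-3 - 5 + (-5)²) - 26*(-36) = (-3 - 5 + 25) + 936 = 17 + 936 = 953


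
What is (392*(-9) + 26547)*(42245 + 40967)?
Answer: 1915457028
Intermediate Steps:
(392*(-9) + 26547)*(42245 + 40967) = (-3528 + 26547)*83212 = 23019*83212 = 1915457028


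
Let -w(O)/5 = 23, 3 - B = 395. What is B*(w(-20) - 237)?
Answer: 137984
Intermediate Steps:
B = -392 (B = 3 - 1*395 = 3 - 395 = -392)
w(O) = -115 (w(O) = -5*23 = -115)
B*(w(-20) - 237) = -392*(-115 - 237) = -392*(-352) = 137984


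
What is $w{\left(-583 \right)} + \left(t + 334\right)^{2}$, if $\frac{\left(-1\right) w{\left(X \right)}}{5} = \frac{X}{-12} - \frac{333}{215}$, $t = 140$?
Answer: $\frac{115811467}{516} \approx 2.2444 \cdot 10^{5}$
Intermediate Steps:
$w{\left(X \right)} = \frac{333}{43} + \frac{5 X}{12}$ ($w{\left(X \right)} = - 5 \left(\frac{X}{-12} - \frac{333}{215}\right) = - 5 \left(X \left(- \frac{1}{12}\right) - \frac{333}{215}\right) = - 5 \left(- \frac{X}{12} - \frac{333}{215}\right) = - 5 \left(- \frac{333}{215} - \frac{X}{12}\right) = \frac{333}{43} + \frac{5 X}{12}$)
$w{\left(-583 \right)} + \left(t + 334\right)^{2} = \left(\frac{333}{43} + \frac{5}{12} \left(-583\right)\right) + \left(140 + 334\right)^{2} = \left(\frac{333}{43} - \frac{2915}{12}\right) + 474^{2} = - \frac{121349}{516} + 224676 = \frac{115811467}{516}$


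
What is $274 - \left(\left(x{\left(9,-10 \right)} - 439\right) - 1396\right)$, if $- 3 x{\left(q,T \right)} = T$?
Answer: $\frac{6317}{3} \approx 2105.7$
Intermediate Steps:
$x{\left(q,T \right)} = - \frac{T}{3}$
$274 - \left(\left(x{\left(9,-10 \right)} - 439\right) - 1396\right) = 274 - \left(\left(\left(- \frac{1}{3}\right) \left(-10\right) - 439\right) - 1396\right) = 274 - \left(\left(\frac{10}{3} - 439\right) - 1396\right) = 274 - \left(- \frac{1307}{3} - 1396\right) = 274 - - \frac{5495}{3} = 274 + \frac{5495}{3} = \frac{6317}{3}$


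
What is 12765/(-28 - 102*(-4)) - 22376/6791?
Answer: 15636847/516116 ≈ 30.297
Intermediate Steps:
12765/(-28 - 102*(-4)) - 22376/6791 = 12765/(-28 + 408) - 22376*1/6791 = 12765/380 - 22376/6791 = 12765*(1/380) - 22376/6791 = 2553/76 - 22376/6791 = 15636847/516116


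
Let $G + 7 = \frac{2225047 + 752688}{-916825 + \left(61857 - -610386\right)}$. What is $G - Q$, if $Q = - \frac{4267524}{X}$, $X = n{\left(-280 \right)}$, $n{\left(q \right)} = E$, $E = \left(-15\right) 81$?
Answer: $- \frac{349819224301}{99055710} \approx -3531.5$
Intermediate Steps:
$E = -1215$
$n{\left(q \right)} = -1215$
$X = -1215$
$Q = \frac{1422508}{405}$ ($Q = - \frac{4267524}{-1215} = \left(-4267524\right) \left(- \frac{1}{1215}\right) = \frac{1422508}{405} \approx 3512.4$)
$G = - \frac{4689809}{244582}$ ($G = -7 + \frac{2225047 + 752688}{-916825 + \left(61857 - -610386\right)} = -7 + \frac{2977735}{-916825 + \left(61857 + 610386\right)} = -7 + \frac{2977735}{-916825 + 672243} = -7 + \frac{2977735}{-244582} = -7 + 2977735 \left(- \frac{1}{244582}\right) = -7 - \frac{2977735}{244582} = - \frac{4689809}{244582} \approx -19.175$)
$G - Q = - \frac{4689809}{244582} - \frac{1422508}{405} = - \frac{349819224301}{99055710}$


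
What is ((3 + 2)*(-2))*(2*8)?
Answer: -160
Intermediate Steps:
((3 + 2)*(-2))*(2*8) = (5*(-2))*16 = -10*16 = -160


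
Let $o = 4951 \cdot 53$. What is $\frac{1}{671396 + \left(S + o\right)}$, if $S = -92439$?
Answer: $\frac{1}{841360} \approx 1.1886 \cdot 10^{-6}$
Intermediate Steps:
$o = 262403$
$\frac{1}{671396 + \left(S + o\right)} = \frac{1}{671396 + \left(-92439 + 262403\right)} = \frac{1}{671396 + 169964} = \frac{1}{841360}$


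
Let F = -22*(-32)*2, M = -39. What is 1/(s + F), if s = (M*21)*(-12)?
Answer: 1/11236 ≈ 8.9000e-5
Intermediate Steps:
F = 1408 (F = 704*2 = 1408)
s = 9828 (s = -39*21*(-12) = -819*(-12) = 9828)
1/(s + F) = 1/(9828 + 1408) = 1/11236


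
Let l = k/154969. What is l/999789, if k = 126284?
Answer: 126284/154936301541 ≈ 8.1507e-7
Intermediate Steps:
l = 126284/154969 ≈ 0.81490
l/999789 = (126284/154969)/999789 = (126284/154969)*(1/999789) = 126284/154936301541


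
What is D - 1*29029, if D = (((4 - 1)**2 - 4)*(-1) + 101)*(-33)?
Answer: -32197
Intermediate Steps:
D = -3168 (D = ((3**2 - 4)*(-1) + 101)*(-33) = ((9 - 4)*(-1) + 101)*(-33) = (5*(-1) + 101)*(-33) = (-5 + 101)*(-33) = 96*(-33) = -3168)
D - 1*29029 = -3168 - 1*29029 = -3168 - 29029 = -32197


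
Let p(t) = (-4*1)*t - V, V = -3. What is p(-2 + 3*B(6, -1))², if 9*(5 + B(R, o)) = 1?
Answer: 43681/9 ≈ 4853.4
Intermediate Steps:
B(R, o) = -44/9 (B(R, o) = -5 + (⅑)*1 = -5 + ⅑ = -44/9)
p(t) = 3 - 4*t (p(t) = (-4*1)*t - 1*(-3) = -4*t + 3 = 3 - 4*t)
p(-2 + 3*B(6, -1))² = (3 - 4*(-2 + 3*(-44/9)))² = (3 - 4*(-2 - 44/3))² = (3 - 4*(-50/3))² = (3 + 200/3)² = (209/3)² = 43681/9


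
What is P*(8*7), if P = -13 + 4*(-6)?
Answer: -2072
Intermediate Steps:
P = -37 (P = -13 - 24 = -37)
P*(8*7) = -296*7 = -37*56 = -2072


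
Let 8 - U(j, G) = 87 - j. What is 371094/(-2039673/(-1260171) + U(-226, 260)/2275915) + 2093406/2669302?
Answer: 47349718204355186487771/206503343166304988 ≈ 2.2929e+5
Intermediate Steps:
U(j, G) = -79 + j (U(j, G) = 8 - (87 - j) = 8 + (-87 + j) = -79 + j)
371094/(-2039673/(-1260171) + U(-226, 260)/2275915) + 2093406/2669302 = 371094/(-2039673/(-1260171) + (-79 - 226)/2275915) + 2093406/2669302 = 371094/(-2039673*(-1/1260171) - 305*1/2275915) + 2093406*(1/2669302) = 371094/(679891/420057 - 61/455183) + 1046703/1334651 = 371094/(309449201576/191202805431) + 1046703/1334651 = 371094*(191202805431/309449201576) + 1046703/1334651 = 35477106939305757/154724600788 + 1046703/1334651 = 47349718204355186487771/206503343166304988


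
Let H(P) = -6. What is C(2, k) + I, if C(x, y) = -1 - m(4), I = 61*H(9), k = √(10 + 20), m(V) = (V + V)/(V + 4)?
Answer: -368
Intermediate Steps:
m(V) = 2*V/(4 + V) (m(V) = (2*V)/(4 + V) = 2*V/(4 + V))
k = √30 ≈ 5.4772
I = -366 (I = 61*(-6) = -366)
C(x, y) = -2 (C(x, y) = -1 - 2*4/(4 + 4) = -1 - 2*4/8 = -1 - 1*1 = -1 - 1 = -2)
C(2, k) + I = -2 - 366 = -368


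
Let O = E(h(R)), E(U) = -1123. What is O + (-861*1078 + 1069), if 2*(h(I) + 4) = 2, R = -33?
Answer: -928212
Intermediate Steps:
h(I) = -3 (h(I) = -4 + (1/2)*2 = -4 + 1 = -3)
O = -1123
O + (-861*1078 + 1069) = -1123 + (-861*1078 + 1069) = -1123 + (-928158 + 1069) = -1123 - 927089 = -928212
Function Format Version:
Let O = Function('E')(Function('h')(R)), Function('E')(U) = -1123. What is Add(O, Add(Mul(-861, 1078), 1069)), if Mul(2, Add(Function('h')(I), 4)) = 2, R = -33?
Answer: -928212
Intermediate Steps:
Function('h')(I) = -3 (Function('h')(I) = Add(-4, Mul(Rational(1, 2), 2)) = Add(-4, 1) = -3)
O = -1123
Add(O, Add(Mul(-861, 1078), 1069)) = Add(-1123, Add(Mul(-861, 1078), 1069)) = Add(-1123, Add(-928158, 1069)) = Add(-1123, -927089) = -928212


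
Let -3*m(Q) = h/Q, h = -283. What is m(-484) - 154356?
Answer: -224125195/1452 ≈ -1.5436e+5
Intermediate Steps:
m(Q) = 283/(3*Q) (m(Q) = -(-283)/(3*Q) = 283/(3*Q))
m(-484) - 154356 = (283/3)/(-484) - 154356 = (283/3)*(-1/484) - 154356 = -283/1452 - 154356 = -224125195/1452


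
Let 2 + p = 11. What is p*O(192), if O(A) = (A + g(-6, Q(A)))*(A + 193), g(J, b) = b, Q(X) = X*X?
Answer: 128399040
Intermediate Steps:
Q(X) = X²
p = 9 (p = -2 + 11 = 9)
O(A) = (193 + A)*(A + A²) (O(A) = (A + A²)*(A + 193) = (A + A²)*(193 + A) = (193 + A)*(A + A²))
p*O(192) = 9*(192*(193 + 192² + 194*192)) = 9*(192*(193 + 36864 + 37248)) = 9*(192*74305) = 9*14266560 = 128399040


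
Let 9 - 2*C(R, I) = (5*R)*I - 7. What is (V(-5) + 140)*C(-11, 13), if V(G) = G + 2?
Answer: 100147/2 ≈ 50074.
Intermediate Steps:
V(G) = 2 + G
C(R, I) = 8 - 5*I*R/2 (C(R, I) = 9/2 - ((5*R)*I - 7)/2 = 9/2 - (5*I*R - 7)/2 = 9/2 - (-7 + 5*I*R)/2 = 9/2 + (7/2 - 5*I*R/2) = 8 - 5*I*R/2)
(V(-5) + 140)*C(-11, 13) = ((2 - 5) + 140)*(8 - 5/2*13*(-11)) = (-3 + 140)*(8 + 715/2) = 137*(731/2) = 100147/2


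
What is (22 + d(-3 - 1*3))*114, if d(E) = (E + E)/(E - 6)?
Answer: 2622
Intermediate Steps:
d(E) = 2*E/(-6 + E) (d(E) = (2*E)/(-6 + E) = 2*E/(-6 + E))
(22 + d(-3 - 1*3))*114 = (22 + 2*(-3 - 1*3)/(-6 + (-3 - 1*3)))*114 = (22 + 2*(-3 - 3)/(-6 + (-3 - 3)))*114 = (22 + 2*(-6)/(-6 - 6))*114 = (22 + 2*(-6)/(-12))*114 = (22 + 2*(-6)*(-1/12))*114 = (22 + 1)*114 = 23*114 = 2622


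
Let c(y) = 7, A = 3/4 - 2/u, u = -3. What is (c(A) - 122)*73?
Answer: -8395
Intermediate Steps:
A = 17/12 (A = 3/4 - 2/(-3) = 3*(¼) - 2*(-⅓) = ¾ + ⅔ = 17/12 ≈ 1.4167)
(c(A) - 122)*73 = (7 - 122)*73 = -115*73 = -8395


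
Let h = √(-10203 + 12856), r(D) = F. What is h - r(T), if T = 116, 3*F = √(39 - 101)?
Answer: √2653 - I*√62/3 ≈ 51.507 - 2.6247*I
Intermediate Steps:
F = I*√62/3 (F = √(39 - 101)/3 = √(-62)/3 = (I*√62)/3 = I*√62/3 ≈ 2.6247*I)
r(D) = I*√62/3
h = √2653 ≈ 51.507
h - r(T) = √2653 - I*√62/3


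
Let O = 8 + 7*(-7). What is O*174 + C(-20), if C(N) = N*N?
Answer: -6734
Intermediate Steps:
C(N) = N²
O = -41 (O = 8 - 49 = -41)
O*174 + C(-20) = -41*174 + (-20)² = -7134 + 400 = -6734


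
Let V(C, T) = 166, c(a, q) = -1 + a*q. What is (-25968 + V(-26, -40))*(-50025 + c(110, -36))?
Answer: 1392946772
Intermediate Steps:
(-25968 + V(-26, -40))*(-50025 + c(110, -36)) = (-25968 + 166)*(-50025 + (-1 + 110*(-36))) = -25802*(-50025 + (-1 - 3960)) = -25802*(-50025 - 3961) = -25802*(-53986) = 1392946772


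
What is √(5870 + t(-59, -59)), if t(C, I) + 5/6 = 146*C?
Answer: I*√98814/6 ≈ 52.391*I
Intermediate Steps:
t(C, I) = -⅚ + 146*C
√(5870 + t(-59, -59)) = √(5870 + (-⅚ + 146*(-59))) = √(5870 + (-⅚ - 8614)) = √(5870 - 51689/6) = √(-16469/6) = I*√98814/6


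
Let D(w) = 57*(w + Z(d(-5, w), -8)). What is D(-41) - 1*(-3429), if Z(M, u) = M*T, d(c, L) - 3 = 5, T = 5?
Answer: 3372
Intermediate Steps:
d(c, L) = 8 (d(c, L) = 3 + 5 = 8)
Z(M, u) = 5*M (Z(M, u) = M*5 = 5*M)
D(w) = 2280 + 57*w (D(w) = 57*(w + 5*8) = 57*(w + 40) = 57*(40 + w) = 2280 + 57*w)
D(-41) - 1*(-3429) = (2280 + 57*(-41)) - 1*(-3429) = (2280 - 2337) + 3429 = -57 + 3429 = 3372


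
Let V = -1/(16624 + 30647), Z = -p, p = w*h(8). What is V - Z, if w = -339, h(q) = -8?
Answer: 128198951/47271 ≈ 2712.0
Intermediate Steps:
p = 2712 (p = -339*(-8) = 2712)
Z = -2712 (Z = -1*2712 = -2712)
V = -1/47271 ≈ -2.1155e-5
V - Z = -1/47271 - 1*(-2712) = -1/47271 + 2712 = 128198951/47271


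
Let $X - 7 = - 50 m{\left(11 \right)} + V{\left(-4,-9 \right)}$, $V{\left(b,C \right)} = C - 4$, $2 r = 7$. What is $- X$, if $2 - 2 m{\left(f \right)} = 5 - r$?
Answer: $\frac{37}{2} \approx 18.5$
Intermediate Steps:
$r = \frac{7}{2}$ ($r = \frac{1}{2} \cdot 7 = \frac{7}{2} \approx 3.5$)
$V{\left(b,C \right)} = -4 + C$ ($V{\left(b,C \right)} = C - 4 = -4 + C$)
$m{\left(f \right)} = \frac{1}{4}$ ($m{\left(f \right)} = 1 - \frac{5 - \frac{7}{2}}{2} = 1 - \frac{3}{4} = \frac{1}{4}$)
$X = - \frac{37}{2}$ ($X = 7 - \frac{51}{2} = - \frac{37}{2} \approx -18.5$)
$- X = \left(-1\right) \left(- \frac{37}{2}\right) = \frac{37}{2}$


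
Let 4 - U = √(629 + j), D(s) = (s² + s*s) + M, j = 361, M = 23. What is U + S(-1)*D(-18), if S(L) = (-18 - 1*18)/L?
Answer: 24160 - 3*√110 ≈ 24129.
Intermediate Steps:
S(L) = -36/L (S(L) = (-18 - 18)/L = -36/L)
D(s) = 23 + 2*s² (D(s) = (s² + s*s) + 23 = (s² + s²) + 23 = 2*s² + 23 = 23 + 2*s²)
U = 4 - 3*√110 (U = 4 - √(629 + 361) = 4 - √990 = 4 - 3*√110 ≈ -27.464)
U + S(-1)*D(-18) = (4 - 3*√110) + (-36/(-1))*(23 + 2*(-18)²) = (4 - 3*√110) + (-36*(-1))*(23 + 2*324) = (4 - 3*√110) + 36*(23 + 648) = (4 - 3*√110) + 36*671 = (4 - 3*√110) + 24156 = 24160 - 3*√110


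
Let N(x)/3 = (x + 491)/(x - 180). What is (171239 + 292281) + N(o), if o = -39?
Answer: 33836508/73 ≈ 4.6351e+5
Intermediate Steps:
N(x) = 3*(491 + x)/(-180 + x) (N(x) = 3*((x + 491)/(x - 180)) = 3*((491 + x)/(-180 + x)) = 3*(491 + x)/(-180 + x))
(171239 + 292281) + N(o) = (171239 + 292281) + 3*(491 - 39)/(-180 - 39) = 463520 + 3*452/(-219) = 463520 + 3*(-1/219)*452 = 463520 - 452/73 = 33836508/73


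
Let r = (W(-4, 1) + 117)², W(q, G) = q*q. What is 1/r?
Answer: 1/17689 ≈ 5.6532e-5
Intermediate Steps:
W(q, G) = q²
r = 17689 (r = ((-4)² + 117)² = (16 + 117)² = 133² = 17689)
1/r = 1/17689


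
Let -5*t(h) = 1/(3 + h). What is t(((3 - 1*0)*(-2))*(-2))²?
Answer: 1/5625 ≈ 0.00017778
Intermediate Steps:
t(h) = -1/(5*(3 + h))
t(((3 - 1*0)*(-2))*(-2))² = (-1/(15 + 5*(((3 - 1*0)*(-2))*(-2))))² = (-1/(15 + 5*(((3 + 0)*(-2))*(-2))))² = (-1/(15 + 5*((3*(-2))*(-2))))² = (-1/(15 + 5*(-6*(-2))))² = (-1/(15 + 5*12))² = (-1/(15 + 60))² = (-1/75)² = 1/5625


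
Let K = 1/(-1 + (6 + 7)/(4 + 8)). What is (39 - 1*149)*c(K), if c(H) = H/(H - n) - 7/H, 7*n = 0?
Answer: -275/6 ≈ -45.833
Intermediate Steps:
n = 0 (n = (1/7)*0 = 0)
K = 12 (K = 1/(-1 + 13/12) = 1/(1/12) = 12)
c(H) = 1 - 7/H (c(H) = H/(H - 1*0) - 7/H = H/(H + 0) - 7/H = H/H - 7/H = 1 - 7/H)
(39 - 1*149)*c(K) = (39 - 1*149)*((-7 + 12)/12) = (39 - 149)*((1/12)*5) = -110*5/12 = -275/6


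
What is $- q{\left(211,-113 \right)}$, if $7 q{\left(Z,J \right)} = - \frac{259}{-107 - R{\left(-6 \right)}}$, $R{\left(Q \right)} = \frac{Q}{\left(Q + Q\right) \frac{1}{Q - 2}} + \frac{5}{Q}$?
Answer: $- \frac{222}{613} \approx -0.36215$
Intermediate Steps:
$R{\left(Q \right)} = -1 + \frac{Q}{2} + \frac{5}{Q}$ ($R{\left(Q \right)} = \frac{Q}{2 Q \frac{1}{-2 + Q}} + \frac{5}{Q} = Q \frac{-2 + Q}{2 Q} + \frac{5}{Q} = \left(-1 + \frac{Q}{2}\right) + \frac{5}{Q} = -1 + \frac{Q}{2} + \frac{5}{Q}$)
$q{\left(Z,J \right)} = \frac{222}{613}$ ($q{\left(Z,J \right)} = \frac{\left(-259\right) \frac{1}{-107 - \left(-1 + \frac{1}{2} \left(-6\right) + \frac{5}{-6}\right)}}{7} = \frac{\left(-259\right) \frac{1}{-107 - \left(-1 - 3 + 5 \left(- \frac{1}{6}\right)\right)}}{7} = \frac{\left(-259\right) \frac{1}{-107 - \left(-1 - 3 - \frac{5}{6}\right)}}{7} = \frac{\left(-259\right) \frac{1}{-107 - - \frac{29}{6}}}{7} = \frac{\left(-259\right) \frac{1}{-107 + \frac{29}{6}}}{7} = \frac{\left(-259\right) \frac{1}{- \frac{613}{6}}}{7} = \frac{\left(-259\right) \left(- \frac{6}{613}\right)}{7} = \frac{1}{7} \cdot \frac{1554}{613} = \frac{222}{613}$)
$- q{\left(211,-113 \right)} = \left(-1\right) \frac{222}{613} = - \frac{222}{613}$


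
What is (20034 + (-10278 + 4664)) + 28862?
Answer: 43282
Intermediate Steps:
(20034 + (-10278 + 4664)) + 28862 = (20034 - 5614) + 28862 = 14420 + 28862 = 43282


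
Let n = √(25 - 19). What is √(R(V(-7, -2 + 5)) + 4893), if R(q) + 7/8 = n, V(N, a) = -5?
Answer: √(78274 + 16*√6)/4 ≈ 69.961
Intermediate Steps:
n = √6 ≈ 2.4495
R(q) = -7/8 + √6
√(R(V(-7, -2 + 5)) + 4893) = √((-7/8 + √6) + 4893) = √(39137/8 + √6)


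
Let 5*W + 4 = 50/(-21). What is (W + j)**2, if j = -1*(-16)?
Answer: 2390116/11025 ≈ 216.79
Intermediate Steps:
j = 16
W = -134/105 (W = -4/5 + (50/(-21))/5 = -4/5 + (50*(-1/21))/5 = -4/5 + (1/5)*(-50/21) = -4/5 - 10/21 = -134/105 ≈ -1.2762)
(W + j)**2 = (-134/105 + 16)**2 = (1546/105)**2 = 2390116/11025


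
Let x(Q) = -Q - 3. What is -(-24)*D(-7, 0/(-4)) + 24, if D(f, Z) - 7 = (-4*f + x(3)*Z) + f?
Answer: 696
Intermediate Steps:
x(Q) = -3 - Q
D(f, Z) = 7 - 6*Z - 3*f (D(f, Z) = 7 + ((-4*f + (-3 - 1*3)*Z) + f) = 7 + ((-4*f + (-3 - 3)*Z) + f) = 7 + ((-4*f - 6*Z) + f) = 7 + ((-6*Z - 4*f) + f) = 7 + (-6*Z - 3*f) = 7 - 6*Z - 3*f)
-(-24)*D(-7, 0/(-4)) + 24 = -(-24)*(7 - 0/(-4) - 3*(-7)) + 24 = -(-24)*(7 - 0*(-1)/4 + 21) + 24 = -(-24)*(7 - 6*0 + 21) + 24 = -(-24)*(7 + 0 + 21) + 24 = -(-24)*28 + 24 = -24*(-28) + 24 = 672 + 24 = 696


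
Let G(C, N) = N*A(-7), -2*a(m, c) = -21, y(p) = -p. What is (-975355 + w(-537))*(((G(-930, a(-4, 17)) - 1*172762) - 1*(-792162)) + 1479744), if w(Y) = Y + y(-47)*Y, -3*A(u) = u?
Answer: -4203085319147/2 ≈ -2.1015e+12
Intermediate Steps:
a(m, c) = 21/2 (a(m, c) = -1/2*(-21) = 21/2)
A(u) = -u/3
w(Y) = 48*Y (w(Y) = Y + (-1*(-47))*Y = Y + 47*Y = 48*Y)
G(C, N) = 7*N/3 (G(C, N) = N*(-1/3*(-7)) = N*(7/3) = 7*N/3)
(-975355 + w(-537))*(((G(-930, a(-4, 17)) - 1*172762) - 1*(-792162)) + 1479744) = (-975355 + 48*(-537))*((((7/3)*(21/2) - 1*172762) - 1*(-792162)) + 1479744) = (-975355 - 25776)*(((49/2 - 172762) + 792162) + 1479744) = -1001131*((-345475/2 + 792162) + 1479744) = -1001131*(1238849/2 + 1479744) = -1001131*4198337/2 = -4203085319147/2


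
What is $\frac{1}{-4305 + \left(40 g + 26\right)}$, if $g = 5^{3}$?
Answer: $\frac{1}{721} \approx 0.001387$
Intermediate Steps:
$g = 125$
$\frac{1}{-4305 + \left(40 g + 26\right)} = \frac{1}{-4305 + \left(40 \cdot 125 + 26\right)} = \frac{1}{-4305 + \left(5000 + 26\right)} = \frac{1}{-4305 + 5026} = \frac{1}{721}$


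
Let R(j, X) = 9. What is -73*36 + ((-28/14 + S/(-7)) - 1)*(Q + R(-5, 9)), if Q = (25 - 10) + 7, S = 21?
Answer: -2814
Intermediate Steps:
Q = 22 (Q = 15 + 7 = 22)
-73*36 + ((-28/14 + S/(-7)) - 1)*(Q + R(-5, 9)) = -73*36 + ((-28/14 + 21/(-7)) - 1)*(22 + 9) = -2628 + ((-28*1/14 + 21*(-⅐)) - 1)*31 = -2628 + ((-2 - 3) - 1)*31 = -2628 + (-5 - 1)*31 = -2628 - 6*31 = -2628 - 186 = -2814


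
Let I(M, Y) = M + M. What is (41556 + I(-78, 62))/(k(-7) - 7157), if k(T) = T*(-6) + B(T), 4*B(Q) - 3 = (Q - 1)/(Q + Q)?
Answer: -231840/39839 ≈ -5.8194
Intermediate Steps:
B(Q) = ¾ + (-1 + Q)/(8*Q) (B(Q) = ¾ + ((Q - 1)/(Q + Q))/4 = ¾ + ((-1 + Q)/((2*Q)))/4 = ¾ + ((-1 + Q)*(1/(2*Q)))/4 = ¾ + ((-1 + Q)/(2*Q))/4 = ¾ + (-1 + Q)/(8*Q))
I(M, Y) = 2*M
k(T) = -6*T + (-1 + 7*T)/(8*T) (k(T) = T*(-6) + (-1 + 7*T)/(8*T) = -6*T + (-1 + 7*T)/(8*T))
(41556 + I(-78, 62))/(k(-7) - 7157) = (41556 + 2*(-78))/((7/8 - 6*(-7) - ⅛/(-7)) - 7157) = (41556 - 156)/((7/8 + 42 - ⅛*(-⅐)) - 7157) = 41400/((7/8 + 42 + 1/56) - 7157) = 41400/(1201/28 - 7157) = 41400/(-199195/28) = 41400*(-28/199195) = -231840/39839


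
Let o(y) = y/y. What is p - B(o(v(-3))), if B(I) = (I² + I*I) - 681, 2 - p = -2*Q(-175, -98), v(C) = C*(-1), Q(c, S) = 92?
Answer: 865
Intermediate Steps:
v(C) = -C
o(y) = 1
p = 186 (p = 2 - (-2)*92 = 2 - 1*(-184) = 2 + 184 = 186)
B(I) = -681 + 2*I² (B(I) = (I² + I²) - 681 = 2*I² - 681 = -681 + 2*I²)
p - B(o(v(-3))) = 186 - (-681 + 2*1²) = 186 - (-681 + 2*1) = 186 - (-681 + 2) = 186 - 1*(-679) = 186 + 679 = 865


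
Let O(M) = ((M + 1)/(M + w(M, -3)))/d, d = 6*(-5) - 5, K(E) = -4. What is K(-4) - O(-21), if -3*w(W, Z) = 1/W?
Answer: -2626/661 ≈ -3.9728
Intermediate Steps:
w(W, Z) = -1/(3*W)
d = -35 (d = -30 - 5 = -35)
O(M) = -(1 + M)/(35*(M - 1/(3*M))) (O(M) = ((M + 1)/(M - 1/(3*M)))/(-35) = ((1 + M)/(M - 1/(3*M)))*(-1/35) = -(1 + M)/(35*(M - 1/(3*M))))
K(-4) - O(-21) = -4 - (-3)*(-21)*(1 - 21)/(-35 + 105*(-21)²) = -4 - (-3)*(-21)*(-20)/(-35 + 105*441) = -4 - (-3)*(-21)*(-20)/(-35 + 46305) = -4 - (-3)*(-21)*(-20)/46270 = -4 - 1*(-18/661) = -4 + 18/661 = -2626/661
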